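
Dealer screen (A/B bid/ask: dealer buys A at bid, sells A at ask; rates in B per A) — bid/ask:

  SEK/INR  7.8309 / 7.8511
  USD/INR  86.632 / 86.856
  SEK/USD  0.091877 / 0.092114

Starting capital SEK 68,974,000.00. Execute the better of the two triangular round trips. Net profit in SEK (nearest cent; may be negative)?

Best loop SEK → USD → INR → SEK:
SEK 68,974,000.00 × 0.091877 (sell SEK at bid) = USD 6,337,124.20
USD 6,337,124.20 × 86.632 (sell USD at bid) = INR 548,997,743.52
INR 548,997,743.52 ÷ 7.8511 (buy SEK at ask) = SEK 69,926,219.70

Net profit: SEK 952,219.70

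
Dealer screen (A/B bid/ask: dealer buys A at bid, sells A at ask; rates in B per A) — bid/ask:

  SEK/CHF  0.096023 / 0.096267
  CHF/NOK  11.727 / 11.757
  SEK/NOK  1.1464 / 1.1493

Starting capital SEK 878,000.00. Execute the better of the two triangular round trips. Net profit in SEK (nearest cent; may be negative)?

Best loop SEK → NOK → CHF → SEK:
SEK 878,000.00 × 1.1464 (sell SEK at bid) = NOK 1,006,539.20
NOK 1,006,539.20 ÷ 11.757 (buy CHF at ask) = CHF 85,611.91
CHF 85,611.91 ÷ 0.096267 (buy SEK at ask) = SEK 889,317.29

Net profit: SEK 11,317.29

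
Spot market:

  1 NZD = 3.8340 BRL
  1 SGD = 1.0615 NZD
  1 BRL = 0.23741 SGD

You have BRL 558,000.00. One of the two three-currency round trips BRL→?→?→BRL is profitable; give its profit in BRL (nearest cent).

Profit: BRL 19,514.75

Profitable loop is BRL → NZD → SGD → BRL:
BRL 558,000.00 ÷ 3.8340 = NZD 145,539.91
NZD 145,539.91 ÷ 1.0615 = SGD 137,107.78
SGD 137,107.78 ÷ 0.23741 = BRL 577,514.75
Profit = BRL 577,514.75 − BRL 558,000.00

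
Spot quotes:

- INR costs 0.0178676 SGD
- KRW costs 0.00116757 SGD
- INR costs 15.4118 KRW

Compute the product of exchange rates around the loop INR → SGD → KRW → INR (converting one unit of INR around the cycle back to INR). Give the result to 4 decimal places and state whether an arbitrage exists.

Around INR → SGD → KRW → INR: 1 × 0.0178676 ÷ 0.00116757 ÷ 15.4118 = 0.992956
Product < 1; profitable direction is INR → KRW → SGD → INR.

0.9930 (arbitrage exists)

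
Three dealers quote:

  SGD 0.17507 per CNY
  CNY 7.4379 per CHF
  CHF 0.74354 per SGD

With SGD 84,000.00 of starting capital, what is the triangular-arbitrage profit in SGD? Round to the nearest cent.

Profitable loop is SGD → CNY → CHF → SGD:
SGD 84,000.00 ÷ 0.17507 = CNY 479,808.08
CNY 479,808.08 ÷ 7.4379 = CHF 64,508.54
CHF 64,508.54 ÷ 0.74354 = SGD 86,758.67
Profit = SGD 86,758.67 − SGD 84,000.00

Profit: SGD 2,758.67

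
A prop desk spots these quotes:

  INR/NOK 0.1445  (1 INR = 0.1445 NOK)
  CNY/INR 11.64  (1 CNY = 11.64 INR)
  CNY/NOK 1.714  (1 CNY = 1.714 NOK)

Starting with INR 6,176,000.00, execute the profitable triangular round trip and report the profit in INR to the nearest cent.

Profitable loop is INR → CNY → NOK → INR:
INR 6,176,000.00 ÷ 11.64 = CNY 530,584.19
CNY 530,584.19 × 1.714 = NOK 909,421.31
NOK 909,421.31 ÷ 0.1445 = INR 6,293,573.05
Profit = INR 6,293,573.05 − INR 6,176,000.00

Profit: INR 117,573.05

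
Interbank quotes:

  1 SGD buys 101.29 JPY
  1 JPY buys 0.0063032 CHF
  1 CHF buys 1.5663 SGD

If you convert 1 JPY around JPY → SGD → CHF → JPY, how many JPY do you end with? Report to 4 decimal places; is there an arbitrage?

1.0000 (no arbitrage)

Around JPY → SGD → CHF → JPY: 1 ÷ 101.29 ÷ 1.5663 ÷ 0.0063032 = 0.999994
Product ≈ 1 (deviation 0.001%, within rounding noise).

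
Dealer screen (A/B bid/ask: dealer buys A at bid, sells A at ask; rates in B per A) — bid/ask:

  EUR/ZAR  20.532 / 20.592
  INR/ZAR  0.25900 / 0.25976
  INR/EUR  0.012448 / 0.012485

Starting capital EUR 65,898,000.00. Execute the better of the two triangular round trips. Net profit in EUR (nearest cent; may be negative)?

Best loop EUR → INR → ZAR → EUR:
EUR 65,898,000.00 ÷ 0.012485 (buy INR at ask) = INR 5,278,173,808.57
INR 5,278,173,808.57 × 0.25900 (sell INR at bid) = ZAR 1,367,047,016.42
ZAR 1,367,047,016.42 ÷ 20.592 (buy EUR at ask) = EUR 66,387,287.12

Net profit: EUR 489,287.12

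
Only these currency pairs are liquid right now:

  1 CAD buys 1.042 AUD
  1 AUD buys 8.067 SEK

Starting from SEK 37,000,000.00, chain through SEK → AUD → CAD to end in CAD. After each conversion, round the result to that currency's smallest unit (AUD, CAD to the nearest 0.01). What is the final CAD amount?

CAD 4,401,715.29

SEK 37,000,000.00 ÷ 8.067 = AUD 4,586,587.33
AUD 4,586,587.33 ÷ 1.042 = CAD 4,401,715.29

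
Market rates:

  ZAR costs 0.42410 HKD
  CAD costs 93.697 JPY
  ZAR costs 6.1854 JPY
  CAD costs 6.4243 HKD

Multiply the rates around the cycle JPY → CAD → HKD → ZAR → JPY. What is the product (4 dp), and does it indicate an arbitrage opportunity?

1.0000 (no arbitrage)

Around JPY → CAD → HKD → ZAR → JPY: 1 ÷ 93.697 × 6.4243 ÷ 0.42410 × 6.1854 = 0.999999
Product ≈ 1 (deviation 0.000%, within rounding noise).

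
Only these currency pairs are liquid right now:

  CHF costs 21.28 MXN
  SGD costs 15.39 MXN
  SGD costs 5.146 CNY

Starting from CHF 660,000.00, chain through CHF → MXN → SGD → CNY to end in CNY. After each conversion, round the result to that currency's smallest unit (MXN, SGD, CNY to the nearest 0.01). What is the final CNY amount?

CNY 4,696,201.47

CHF 660,000.00 × 21.28 = MXN 14,044,800.00
MXN 14,044,800.00 ÷ 15.39 = SGD 912,592.59
SGD 912,592.59 × 5.146 = CNY 4,696,201.47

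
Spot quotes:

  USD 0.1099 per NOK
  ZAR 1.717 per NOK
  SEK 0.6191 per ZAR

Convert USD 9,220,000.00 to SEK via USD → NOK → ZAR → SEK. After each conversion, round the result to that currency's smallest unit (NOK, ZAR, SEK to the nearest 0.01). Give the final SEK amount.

SEK 89,179,355.18

USD 9,220,000.00 ÷ 0.1099 = NOK 83,894,449.50
NOK 83,894,449.50 × 1.717 = ZAR 144,046,769.79
ZAR 144,046,769.79 × 0.6191 = SEK 89,179,355.18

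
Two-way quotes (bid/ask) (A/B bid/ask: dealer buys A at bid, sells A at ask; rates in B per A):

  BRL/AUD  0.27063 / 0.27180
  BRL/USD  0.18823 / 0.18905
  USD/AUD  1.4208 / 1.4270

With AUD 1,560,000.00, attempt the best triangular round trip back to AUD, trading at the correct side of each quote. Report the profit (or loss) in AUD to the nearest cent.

Net profit: AUD 4,947.89

Best loop AUD → USD → BRL → AUD:
AUD 1,560,000.00 ÷ 1.4270 (buy USD at ask) = USD 1,093,202.52
USD 1,093,202.52 ÷ 0.18905 (buy BRL at ask) = BRL 5,782,610.54
BRL 5,782,610.54 × 0.27063 (sell BRL at bid) = AUD 1,564,947.89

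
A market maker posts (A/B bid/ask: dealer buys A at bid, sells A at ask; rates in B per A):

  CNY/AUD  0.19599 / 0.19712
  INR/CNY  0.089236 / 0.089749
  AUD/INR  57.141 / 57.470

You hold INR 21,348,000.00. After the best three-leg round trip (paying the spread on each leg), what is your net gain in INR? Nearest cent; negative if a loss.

Best loop INR → CNY → AUD → INR:
INR 21,348,000.00 × 0.089236 (sell INR at bid) = CNY 1,905,010.13
CNY 1,905,010.13 × 0.19599 (sell CNY at bid) = AUD 373,362.93
AUD 373,362.93 × 57.141 (sell AUD at bid) = INR 21,334,331.47

Net result: INR -13,668.53 (no profitable arbitrage after spreads)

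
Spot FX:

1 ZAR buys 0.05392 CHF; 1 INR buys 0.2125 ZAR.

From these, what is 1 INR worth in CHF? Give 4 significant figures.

INR/CHF = 0.01146

1 INR × 0.2125 = 0.2125 ZAR
0.2125 ZAR × 0.05392 = 0.011458 CHF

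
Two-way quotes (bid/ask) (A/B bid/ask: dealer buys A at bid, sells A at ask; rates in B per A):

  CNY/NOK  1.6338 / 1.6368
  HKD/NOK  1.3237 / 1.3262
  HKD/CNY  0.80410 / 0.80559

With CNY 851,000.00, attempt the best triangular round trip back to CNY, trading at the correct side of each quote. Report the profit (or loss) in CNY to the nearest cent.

Best loop CNY → HKD → NOK → CNY:
CNY 851,000.00 ÷ 0.80559 (buy HKD at ask) = HKD 1,056,368.62
HKD 1,056,368.62 × 1.3237 (sell HKD at bid) = NOK 1,398,315.15
NOK 1,398,315.15 ÷ 1.6368 (buy CNY at ask) = CNY 854,298.11

Net profit: CNY 3,298.11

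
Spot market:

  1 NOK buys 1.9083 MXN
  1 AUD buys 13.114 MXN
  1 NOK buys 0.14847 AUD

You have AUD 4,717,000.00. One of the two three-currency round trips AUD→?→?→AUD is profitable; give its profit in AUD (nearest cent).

Profitable loop is AUD → MXN → NOK → AUD:
AUD 4,717,000.00 × 13.114 = MXN 61,858,738.00
MXN 61,858,738.00 ÷ 1.9083 = NOK 32,415,625.43
NOK 32,415,625.43 × 0.14847 = AUD 4,812,747.91
Profit = AUD 4,812,747.91 − AUD 4,717,000.00

Profit: AUD 95,747.91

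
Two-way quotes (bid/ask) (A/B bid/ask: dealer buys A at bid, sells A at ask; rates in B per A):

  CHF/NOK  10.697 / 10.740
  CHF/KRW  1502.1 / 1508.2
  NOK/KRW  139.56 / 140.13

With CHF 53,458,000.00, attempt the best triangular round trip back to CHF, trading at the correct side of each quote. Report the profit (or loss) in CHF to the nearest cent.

Net result: CHF -102,874.05 (no profitable arbitrage after spreads)

Best loop CHF → KRW → NOK → CHF:
CHF 53,458,000.00 × 1502.1 (sell CHF at bid) = KRW 80,299,261,800
KRW 80,299,261,800 ÷ 140.13 (buy NOK at ask) = NOK 573,034,052.67
NOK 573,034,052.67 ÷ 10.740 (buy CHF at ask) = CHF 53,355,125.95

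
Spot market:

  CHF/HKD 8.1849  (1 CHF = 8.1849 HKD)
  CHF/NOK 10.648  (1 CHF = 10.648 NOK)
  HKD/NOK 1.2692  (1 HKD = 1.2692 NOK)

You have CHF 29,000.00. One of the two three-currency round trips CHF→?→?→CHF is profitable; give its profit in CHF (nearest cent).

Profit: CHF 725.05

Profitable loop is CHF → NOK → HKD → CHF:
CHF 29,000.00 × 10.648 = NOK 308,792.00
NOK 308,792.00 ÷ 1.2692 = HKD 243,296.56
HKD 243,296.56 ÷ 8.1849 = CHF 29,725.05
Profit = CHF 29,725.05 − CHF 29,000.00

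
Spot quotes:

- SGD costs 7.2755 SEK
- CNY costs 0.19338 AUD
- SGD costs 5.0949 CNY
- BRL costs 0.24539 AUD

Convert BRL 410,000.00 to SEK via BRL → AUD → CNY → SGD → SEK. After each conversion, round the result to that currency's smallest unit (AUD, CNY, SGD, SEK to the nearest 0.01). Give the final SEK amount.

SEK 742,944.45

BRL 410,000.00 × 0.24539 = AUD 100,609.90
AUD 100,609.90 ÷ 0.19338 = CNY 520,270.45
CNY 520,270.45 ÷ 5.0949 = SGD 102,115.93
SGD 102,115.93 × 7.2755 = SEK 742,944.45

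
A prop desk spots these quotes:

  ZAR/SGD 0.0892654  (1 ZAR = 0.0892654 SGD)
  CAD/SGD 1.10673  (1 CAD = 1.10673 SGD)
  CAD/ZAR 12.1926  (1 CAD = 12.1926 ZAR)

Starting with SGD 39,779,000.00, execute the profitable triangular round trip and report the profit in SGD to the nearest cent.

Profitable loop is SGD → ZAR → CAD → SGD:
SGD 39,779,000.00 ÷ 0.0892654 = ZAR 445,626,188.87
ZAR 445,626,188.87 ÷ 12.1926 = CAD 36,548,905.80
CAD 36,548,905.80 × 1.10673 = SGD 40,449,770.52
Profit = SGD 40,449,770.52 − SGD 39,779,000.00

Profit: SGD 670,770.52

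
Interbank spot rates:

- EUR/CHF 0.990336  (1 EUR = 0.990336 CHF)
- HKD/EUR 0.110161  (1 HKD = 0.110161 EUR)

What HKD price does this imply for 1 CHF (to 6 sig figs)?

1 CHF ÷ 0.990336 = 1.00976 EUR
1.00976 EUR ÷ 0.110161 = 9.1662 HKD

CHF/HKD = 9.16620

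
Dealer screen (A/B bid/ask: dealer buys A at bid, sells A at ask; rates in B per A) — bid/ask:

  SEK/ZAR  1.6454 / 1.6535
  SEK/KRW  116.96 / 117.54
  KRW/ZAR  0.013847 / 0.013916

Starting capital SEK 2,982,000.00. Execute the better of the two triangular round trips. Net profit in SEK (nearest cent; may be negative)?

Best loop SEK → ZAR → KRW → SEK:
SEK 2,982,000.00 × 1.6454 (sell SEK at bid) = ZAR 4,906,582.80
ZAR 4,906,582.80 ÷ 0.013916 (buy KRW at ask) = KRW 352,585,714
KRW 352,585,714 ÷ 117.54 (buy SEK at ask) = SEK 2,999,708.31

Net profit: SEK 17,708.31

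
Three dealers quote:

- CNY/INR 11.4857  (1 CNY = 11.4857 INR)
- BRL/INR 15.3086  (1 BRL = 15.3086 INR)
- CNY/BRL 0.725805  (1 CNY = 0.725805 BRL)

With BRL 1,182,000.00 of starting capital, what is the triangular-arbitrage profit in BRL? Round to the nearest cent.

Profit: BRL 39,854.56

Profitable loop is BRL → CNY → INR → BRL:
BRL 1,182,000.00 ÷ 0.725805 = CNY 1,628,536.59
CNY 1,628,536.59 × 11.4857 = INR 18,704,882.72
INR 18,704,882.72 ÷ 15.3086 = BRL 1,221,854.56
Profit = BRL 1,221,854.56 − BRL 1,182,000.00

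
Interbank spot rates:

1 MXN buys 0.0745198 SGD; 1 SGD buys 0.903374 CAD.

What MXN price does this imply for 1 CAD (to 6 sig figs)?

CAD/MXN = 14.8546

1 CAD ÷ 0.903374 = 1.10696 SGD
1.10696 SGD ÷ 0.0745198 = 14.8546 MXN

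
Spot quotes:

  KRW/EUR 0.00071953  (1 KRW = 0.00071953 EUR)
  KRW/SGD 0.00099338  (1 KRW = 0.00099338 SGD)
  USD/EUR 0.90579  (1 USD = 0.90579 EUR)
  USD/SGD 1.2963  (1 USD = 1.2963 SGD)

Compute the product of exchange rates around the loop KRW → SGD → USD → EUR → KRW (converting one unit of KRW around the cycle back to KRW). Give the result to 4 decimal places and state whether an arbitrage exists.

Around KRW → SGD → USD → EUR → KRW: 1 × 0.00099338 ÷ 1.2963 × 0.90579 ÷ 0.00071953 = 0.964692
Product < 1; profitable direction is KRW → EUR → USD → SGD → KRW.

0.9647 (arbitrage exists)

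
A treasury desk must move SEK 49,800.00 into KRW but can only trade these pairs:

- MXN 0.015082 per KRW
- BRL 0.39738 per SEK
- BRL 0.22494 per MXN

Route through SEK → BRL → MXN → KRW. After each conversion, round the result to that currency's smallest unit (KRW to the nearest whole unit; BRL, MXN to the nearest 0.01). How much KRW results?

KRW 5,833,237

SEK 49,800.00 × 0.39738 = BRL 19,789.52
BRL 19,789.52 ÷ 0.22494 = MXN 87,976.88
MXN 87,976.88 ÷ 0.015082 = KRW 5,833,237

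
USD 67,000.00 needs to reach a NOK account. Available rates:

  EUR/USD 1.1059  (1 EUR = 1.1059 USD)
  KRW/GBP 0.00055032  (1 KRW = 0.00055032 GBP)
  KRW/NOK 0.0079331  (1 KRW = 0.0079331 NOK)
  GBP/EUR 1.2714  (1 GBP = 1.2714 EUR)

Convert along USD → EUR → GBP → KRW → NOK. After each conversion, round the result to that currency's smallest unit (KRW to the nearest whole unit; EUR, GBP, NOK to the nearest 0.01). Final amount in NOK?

NOK 686,917.20

USD 67,000.00 ÷ 1.1059 = EUR 60,584.14
EUR 60,584.14 ÷ 1.2714 = GBP 47,651.52
GBP 47,651.52 ÷ 0.00055032 = KRW 86,588,748
KRW 86,588,748 × 0.0079331 = NOK 686,917.20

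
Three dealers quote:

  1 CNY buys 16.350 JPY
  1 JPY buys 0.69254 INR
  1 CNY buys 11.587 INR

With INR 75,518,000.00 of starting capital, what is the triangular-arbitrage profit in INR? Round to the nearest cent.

Profit: INR 1,760,532.63

Profitable loop is INR → JPY → CNY → INR:
INR 75,518,000.00 ÷ 0.69254 = JPY 109,044,965
JPY 109,044,965 ÷ 16.350 = CNY 6,669,416.81
CNY 6,669,416.81 × 11.587 = INR 77,278,532.63
Profit = INR 77,278,532.63 − INR 75,518,000.00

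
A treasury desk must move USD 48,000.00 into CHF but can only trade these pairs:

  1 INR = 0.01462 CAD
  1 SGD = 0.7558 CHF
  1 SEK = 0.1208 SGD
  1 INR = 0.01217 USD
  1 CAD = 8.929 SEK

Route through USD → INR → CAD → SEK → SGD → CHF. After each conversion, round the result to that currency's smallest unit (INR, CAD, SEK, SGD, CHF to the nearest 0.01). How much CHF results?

CHF 47,008.32

USD 48,000.00 ÷ 0.01217 = INR 3,944,124.90
INR 3,944,124.90 × 0.01462 = CAD 57,663.11
CAD 57,663.11 × 8.929 = SEK 514,873.91
SEK 514,873.91 × 0.1208 = SGD 62,196.77
SGD 62,196.77 × 0.7558 = CHF 47,008.32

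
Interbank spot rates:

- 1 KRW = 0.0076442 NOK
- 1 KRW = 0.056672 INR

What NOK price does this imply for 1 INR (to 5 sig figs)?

INR/NOK = 0.13488

1 INR ÷ 0.056672 = 17.6454 KRW
17.6454 KRW × 0.0076442 = 0.134885 NOK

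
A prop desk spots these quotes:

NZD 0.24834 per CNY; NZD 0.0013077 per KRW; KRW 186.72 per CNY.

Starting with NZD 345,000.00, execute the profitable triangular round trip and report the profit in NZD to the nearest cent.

Profitable loop is NZD → KRW → CNY → NZD:
NZD 345,000.00 ÷ 0.0013077 = KRW 263,821,978
KRW 263,821,978 ÷ 186.72 = CNY 1,412,928.33
CNY 1,412,928.33 × 0.24834 = NZD 350,886.62
Profit = NZD 350,886.62 − NZD 345,000.00

Profit: NZD 5,886.62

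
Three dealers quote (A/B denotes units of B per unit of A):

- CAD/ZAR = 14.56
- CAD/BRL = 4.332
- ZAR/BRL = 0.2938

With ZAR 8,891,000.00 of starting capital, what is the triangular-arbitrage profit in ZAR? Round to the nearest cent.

Profit: ZAR 112,801.08

Profitable loop is ZAR → CAD → BRL → ZAR:
ZAR 8,891,000.00 ÷ 14.56 = CAD 610,645.60
CAD 610,645.60 × 4.332 = BRL 2,645,316.76
BRL 2,645,316.76 ÷ 0.2938 = ZAR 9,003,801.08
Profit = ZAR 9,003,801.08 − ZAR 8,891,000.00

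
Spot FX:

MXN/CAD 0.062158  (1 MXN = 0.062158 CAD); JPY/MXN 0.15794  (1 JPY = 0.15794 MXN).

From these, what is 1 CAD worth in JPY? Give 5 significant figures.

CAD/JPY = 101.86

1 CAD ÷ 0.062158 = 16.088 MXN
16.088 MXN ÷ 0.15794 = 101.862 JPY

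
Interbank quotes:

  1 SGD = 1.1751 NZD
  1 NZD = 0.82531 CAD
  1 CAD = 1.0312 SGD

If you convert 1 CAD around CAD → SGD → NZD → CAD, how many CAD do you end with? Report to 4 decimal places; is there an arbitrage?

Around CAD → SGD → NZD → CAD: 1 × 1.0312 × 1.1751 × 0.82531 = 1.000080
Product ≈ 1 (deviation 0.008%, within rounding noise).

1.0001 (no arbitrage)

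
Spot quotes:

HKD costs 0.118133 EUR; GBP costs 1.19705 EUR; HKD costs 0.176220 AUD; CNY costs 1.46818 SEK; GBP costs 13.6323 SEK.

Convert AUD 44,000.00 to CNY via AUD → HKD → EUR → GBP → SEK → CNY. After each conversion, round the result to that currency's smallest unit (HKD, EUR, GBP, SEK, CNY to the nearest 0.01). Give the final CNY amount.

CNY 228,794.83

AUD 44,000.00 ÷ 0.176220 = HKD 249,687.89
HKD 249,687.89 × 0.118133 = EUR 29,496.38
EUR 29,496.38 ÷ 1.19705 = GBP 24,640.89
GBP 24,640.89 × 13.6323 = SEK 335,912.00
SEK 335,912.00 ÷ 1.46818 = CNY 228,794.83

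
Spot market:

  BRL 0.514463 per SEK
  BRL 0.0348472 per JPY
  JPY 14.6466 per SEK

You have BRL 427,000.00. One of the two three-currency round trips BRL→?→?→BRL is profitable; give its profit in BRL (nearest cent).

Profitable loop is BRL → JPY → SEK → BRL:
BRL 427,000.00 ÷ 0.0348472 = JPY 12,253,495
JPY 12,253,495 ÷ 14.6466 = SEK 836,610.22
SEK 836,610.22 × 0.514463 = BRL 430,405.00
Profit = BRL 430,405.00 − BRL 427,000.00

Profit: BRL 3,405.00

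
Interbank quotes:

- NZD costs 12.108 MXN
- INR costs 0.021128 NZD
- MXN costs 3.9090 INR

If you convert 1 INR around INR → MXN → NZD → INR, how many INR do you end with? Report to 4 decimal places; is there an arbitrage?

Around INR → MXN → NZD → INR: 1 ÷ 3.9090 ÷ 12.108 ÷ 0.021128 = 1.000008
Product ≈ 1 (deviation 0.001%, within rounding noise).

1.0000 (no arbitrage)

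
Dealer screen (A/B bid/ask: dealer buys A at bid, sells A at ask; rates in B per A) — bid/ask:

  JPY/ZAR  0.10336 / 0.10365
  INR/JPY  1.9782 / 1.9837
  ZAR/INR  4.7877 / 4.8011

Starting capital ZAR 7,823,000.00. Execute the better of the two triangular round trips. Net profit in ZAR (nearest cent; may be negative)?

Best loop ZAR → JPY → INR → ZAR:
ZAR 7,823,000.00 ÷ 0.10365 (buy JPY at ask) = JPY 75,475,157
JPY 75,475,157 ÷ 1.9837 (buy INR at ask) = INR 38,047,666.87
INR 38,047,666.87 ÷ 4.8011 (buy ZAR at ask) = ZAR 7,924,781.17

Net profit: ZAR 101,781.17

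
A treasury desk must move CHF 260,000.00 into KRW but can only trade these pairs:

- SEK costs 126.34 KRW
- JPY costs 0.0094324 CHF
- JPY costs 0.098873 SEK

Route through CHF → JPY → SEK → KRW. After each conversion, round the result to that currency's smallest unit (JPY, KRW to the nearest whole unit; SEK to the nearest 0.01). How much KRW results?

KRW 344,325,929

CHF 260,000.00 ÷ 0.0094324 = JPY 27,564,565
JPY 27,564,565 × 0.098873 = SEK 2,725,391.24
SEK 2,725,391.24 × 126.34 = KRW 344,325,929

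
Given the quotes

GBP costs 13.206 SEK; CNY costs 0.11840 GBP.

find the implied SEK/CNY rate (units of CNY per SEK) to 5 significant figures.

SEK/CNY = 0.63955

1 SEK ÷ 13.206 = 0.0757232 GBP
0.0757232 GBP ÷ 0.11840 = 0.639554 CNY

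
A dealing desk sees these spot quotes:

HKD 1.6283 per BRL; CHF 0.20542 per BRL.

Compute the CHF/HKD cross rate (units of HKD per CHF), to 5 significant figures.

CHF/HKD = 7.9267

1 CHF ÷ 0.20542 = 4.86808 BRL
4.86808 BRL × 1.6283 = 7.92669 HKD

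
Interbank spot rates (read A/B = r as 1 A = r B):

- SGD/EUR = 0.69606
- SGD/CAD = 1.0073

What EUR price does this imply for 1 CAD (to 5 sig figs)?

1 CAD ÷ 1.0073 = 0.992753 SGD
0.992753 SGD × 0.69606 = 0.691016 EUR

CAD/EUR = 0.69102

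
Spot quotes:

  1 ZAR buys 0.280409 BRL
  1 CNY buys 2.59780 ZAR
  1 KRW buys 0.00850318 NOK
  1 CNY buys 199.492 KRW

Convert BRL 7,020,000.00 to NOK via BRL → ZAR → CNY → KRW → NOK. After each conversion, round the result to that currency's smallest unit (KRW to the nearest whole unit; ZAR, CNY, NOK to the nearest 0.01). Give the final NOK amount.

NOK 16,347,310.36

BRL 7,020,000.00 ÷ 0.280409 = ZAR 25,034,859.79
ZAR 25,034,859.79 ÷ 2.59780 = CNY 9,636,946.57
CNY 9,636,946.57 × 199.492 = KRW 1,922,493,745
KRW 1,922,493,745 × 0.00850318 = NOK 16,347,310.36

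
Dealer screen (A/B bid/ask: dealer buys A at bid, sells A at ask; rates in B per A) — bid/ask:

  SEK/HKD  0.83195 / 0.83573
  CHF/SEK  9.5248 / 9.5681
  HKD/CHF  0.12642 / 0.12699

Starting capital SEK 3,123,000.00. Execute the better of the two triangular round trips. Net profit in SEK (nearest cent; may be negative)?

Best loop SEK → HKD → CHF → SEK:
SEK 3,123,000.00 × 0.83195 (sell SEK at bid) = HKD 2,598,179.85
HKD 2,598,179.85 × 0.12642 (sell HKD at bid) = CHF 328,461.90
CHF 328,461.90 × 9.5248 (sell CHF at bid) = SEK 3,128,533.87

Net profit: SEK 5,533.87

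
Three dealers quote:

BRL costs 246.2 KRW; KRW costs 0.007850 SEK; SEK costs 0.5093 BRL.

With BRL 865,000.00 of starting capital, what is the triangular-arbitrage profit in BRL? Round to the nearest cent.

Profit: BRL 13,789.23

Profitable loop is BRL → SEK → KRW → BRL:
BRL 865,000.00 ÷ 0.5093 = SEK 1,698,409.58
SEK 1,698,409.58 ÷ 0.007850 = KRW 216,357,909
KRW 216,357,909 ÷ 246.2 = BRL 878,789.23
Profit = BRL 878,789.23 − BRL 865,000.00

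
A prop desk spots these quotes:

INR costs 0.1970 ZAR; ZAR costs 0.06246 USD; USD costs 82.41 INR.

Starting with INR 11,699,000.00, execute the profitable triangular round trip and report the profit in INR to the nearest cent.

Profit: INR 164,063.67

Profitable loop is INR → ZAR → USD → INR:
INR 11,699,000.00 × 0.1970 = ZAR 2,304,703.00
ZAR 2,304,703.00 × 0.06246 = USD 143,951.75
USD 143,951.75 × 82.41 = INR 11,863,063.67
Profit = INR 11,863,063.67 − INR 11,699,000.00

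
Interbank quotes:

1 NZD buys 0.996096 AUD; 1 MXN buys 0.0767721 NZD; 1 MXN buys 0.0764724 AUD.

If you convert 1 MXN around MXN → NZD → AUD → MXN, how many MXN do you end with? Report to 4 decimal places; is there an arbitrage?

1.0000 (no arbitrage)

Around MXN → NZD → AUD → MXN: 1 × 0.0767721 × 0.996096 ÷ 0.0764724 = 1.000000
Product ≈ 1 (deviation 0.000%, within rounding noise).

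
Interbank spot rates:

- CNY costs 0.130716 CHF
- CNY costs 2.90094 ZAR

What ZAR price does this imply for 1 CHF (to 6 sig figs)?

1 CHF ÷ 0.130716 = 7.65017 CNY
7.65017 CNY × 2.90094 = 22.1927 ZAR

CHF/ZAR = 22.1927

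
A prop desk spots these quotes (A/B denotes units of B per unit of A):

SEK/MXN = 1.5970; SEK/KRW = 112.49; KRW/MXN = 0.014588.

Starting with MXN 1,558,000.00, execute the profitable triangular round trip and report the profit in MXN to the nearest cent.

Profitable loop is MXN → SEK → KRW → MXN:
MXN 1,558,000.00 ÷ 1.5970 = SEK 975,579.21
SEK 975,579.21 × 112.49 = KRW 109,742,905
KRW 109,742,905 × 0.014588 = MXN 1,600,929.50
Profit = MXN 1,600,929.50 − MXN 1,558,000.00

Profit: MXN 42,929.50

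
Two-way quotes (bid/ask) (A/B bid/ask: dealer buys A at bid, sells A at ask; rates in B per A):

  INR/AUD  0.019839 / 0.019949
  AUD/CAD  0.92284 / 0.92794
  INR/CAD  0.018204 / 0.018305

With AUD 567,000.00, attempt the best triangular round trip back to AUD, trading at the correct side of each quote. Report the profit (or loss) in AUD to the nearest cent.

Net profit: AUD 99.83

Best loop AUD → CAD → INR → AUD:
AUD 567,000.00 × 0.92284 (sell AUD at bid) = CAD 523,250.28
CAD 523,250.28 ÷ 0.018305 (buy INR at ask) = INR 28,585,101.34
INR 28,585,101.34 × 0.019839 (sell INR at bid) = AUD 567,099.83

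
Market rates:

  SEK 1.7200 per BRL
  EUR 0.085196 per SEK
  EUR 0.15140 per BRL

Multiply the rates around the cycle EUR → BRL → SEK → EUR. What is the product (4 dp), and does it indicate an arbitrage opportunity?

Around EUR → BRL → SEK → EUR: 1 ÷ 0.15140 × 1.7200 × 0.085196 = 0.967881
Product < 1; profitable direction is EUR → SEK → BRL → EUR.

0.9679 (arbitrage exists)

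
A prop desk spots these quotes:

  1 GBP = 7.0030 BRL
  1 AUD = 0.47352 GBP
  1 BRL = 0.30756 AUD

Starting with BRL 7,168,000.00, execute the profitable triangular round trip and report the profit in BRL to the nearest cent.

Profit: BRL 142,554.22

Profitable loop is BRL → AUD → GBP → BRL:
BRL 7,168,000.00 × 0.30756 = AUD 2,204,590.08
AUD 2,204,590.08 × 0.47352 = GBP 1,043,917.49
GBP 1,043,917.49 × 7.0030 = BRL 7,310,554.22
Profit = BRL 7,310,554.22 − BRL 7,168,000.00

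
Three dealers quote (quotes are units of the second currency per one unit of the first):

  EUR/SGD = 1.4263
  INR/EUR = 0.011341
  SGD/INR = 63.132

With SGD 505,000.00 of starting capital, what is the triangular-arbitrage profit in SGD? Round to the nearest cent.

Profit: SGD 10,707.16

Profitable loop is SGD → INR → EUR → SGD:
SGD 505,000.00 × 63.132 = INR 31,881,660.00
INR 31,881,660.00 × 0.011341 = EUR 361,569.91
EUR 361,569.91 × 1.4263 = SGD 515,707.16
Profit = SGD 515,707.16 − SGD 505,000.00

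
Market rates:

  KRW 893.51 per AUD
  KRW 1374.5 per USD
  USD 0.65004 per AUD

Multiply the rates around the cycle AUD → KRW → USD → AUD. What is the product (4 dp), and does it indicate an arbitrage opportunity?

1.0000 (no arbitrage)

Around AUD → KRW → USD → AUD: 1 × 893.51 ÷ 1374.5 ÷ 0.65004 = 1.000034
Product ≈ 1 (deviation 0.003%, within rounding noise).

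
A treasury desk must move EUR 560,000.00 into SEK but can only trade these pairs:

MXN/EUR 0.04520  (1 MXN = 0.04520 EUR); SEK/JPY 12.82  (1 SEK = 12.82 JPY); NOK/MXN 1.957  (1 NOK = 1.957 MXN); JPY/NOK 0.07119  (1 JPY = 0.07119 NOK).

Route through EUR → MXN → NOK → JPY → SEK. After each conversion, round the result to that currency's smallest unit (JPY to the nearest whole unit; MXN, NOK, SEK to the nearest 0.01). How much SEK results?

EUR 560,000.00 ÷ 0.04520 = MXN 12,389,380.53
MXN 12,389,380.53 ÷ 1.957 = NOK 6,330,802.52
NOK 6,330,802.52 ÷ 0.07119 = JPY 88,928,256
JPY 88,928,256 ÷ 12.82 = SEK 6,936,681.44

SEK 6,936,681.44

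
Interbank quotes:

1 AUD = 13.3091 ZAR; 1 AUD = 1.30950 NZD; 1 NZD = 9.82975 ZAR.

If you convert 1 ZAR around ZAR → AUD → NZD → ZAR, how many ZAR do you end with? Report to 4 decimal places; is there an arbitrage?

Around ZAR → AUD → NZD → ZAR: 1 ÷ 13.3091 × 1.30950 × 9.82975 = 0.967162
Product < 1; profitable direction is ZAR → NZD → AUD → ZAR.

0.9672 (arbitrage exists)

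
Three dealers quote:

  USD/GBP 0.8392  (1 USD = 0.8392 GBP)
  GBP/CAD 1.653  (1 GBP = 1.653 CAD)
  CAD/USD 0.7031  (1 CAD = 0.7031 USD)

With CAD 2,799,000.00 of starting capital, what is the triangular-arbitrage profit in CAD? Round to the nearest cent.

Profitable loop is CAD → GBP → USD → CAD:
CAD 2,799,000.00 ÷ 1.653 = GBP 1,693,284.94
GBP 1,693,284.94 ÷ 0.8392 = USD 2,017,737.05
USD 2,017,737.05 ÷ 0.7031 = CAD 2,869,772.51
Profit = CAD 2,869,772.51 − CAD 2,799,000.00

Profit: CAD 70,772.51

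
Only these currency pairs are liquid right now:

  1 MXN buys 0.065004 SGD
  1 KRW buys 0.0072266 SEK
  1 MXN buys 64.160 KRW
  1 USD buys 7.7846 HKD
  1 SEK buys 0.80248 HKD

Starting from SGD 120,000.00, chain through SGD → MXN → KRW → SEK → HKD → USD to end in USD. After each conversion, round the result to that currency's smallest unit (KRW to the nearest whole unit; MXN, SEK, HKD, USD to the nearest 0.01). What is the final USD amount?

USD 88,234.30

SGD 120,000.00 ÷ 0.065004 = MXN 1,846,040.24
MXN 1,846,040.24 × 64.160 = KRW 118,441,942
KRW 118,441,942 × 0.0072266 = SEK 855,932.54
SEK 855,932.54 × 0.80248 = HKD 686,868.74
HKD 686,868.74 ÷ 7.7846 = USD 88,234.30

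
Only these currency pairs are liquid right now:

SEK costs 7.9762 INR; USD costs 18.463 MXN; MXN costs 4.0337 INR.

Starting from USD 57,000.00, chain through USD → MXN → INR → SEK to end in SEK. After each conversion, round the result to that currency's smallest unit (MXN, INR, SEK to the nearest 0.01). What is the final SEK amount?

USD 57,000.00 × 18.463 = MXN 1,052,391.00
MXN 1,052,391.00 × 4.0337 = INR 4,245,029.58
INR 4,245,029.58 ÷ 7.9762 = SEK 532,212.03

SEK 532,212.03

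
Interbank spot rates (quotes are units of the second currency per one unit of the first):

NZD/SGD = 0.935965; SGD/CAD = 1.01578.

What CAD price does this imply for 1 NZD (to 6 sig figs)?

NZD/CAD = 0.950735

1 NZD × 0.935965 = 0.935965 SGD
0.935965 SGD × 1.01578 = 0.950735 CAD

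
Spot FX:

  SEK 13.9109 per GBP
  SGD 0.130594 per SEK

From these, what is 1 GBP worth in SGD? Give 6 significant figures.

1 GBP × 13.9109 = 13.9109 SEK
13.9109 SEK × 0.130594 = 1.81668 SGD

GBP/SGD = 1.81668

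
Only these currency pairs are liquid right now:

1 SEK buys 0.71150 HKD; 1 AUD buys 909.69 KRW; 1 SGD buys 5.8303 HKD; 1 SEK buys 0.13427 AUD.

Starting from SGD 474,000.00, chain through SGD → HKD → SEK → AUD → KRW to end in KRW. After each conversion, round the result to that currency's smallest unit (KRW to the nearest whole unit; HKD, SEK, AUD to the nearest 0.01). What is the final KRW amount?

KRW 474,424,103

SGD 474,000.00 × 5.8303 = HKD 2,763,562.20
HKD 2,763,562.20 ÷ 0.71150 = SEK 3,884,135.21
SEK 3,884,135.21 × 0.13427 = AUD 521,522.83
AUD 521,522.83 × 909.69 = KRW 474,424,103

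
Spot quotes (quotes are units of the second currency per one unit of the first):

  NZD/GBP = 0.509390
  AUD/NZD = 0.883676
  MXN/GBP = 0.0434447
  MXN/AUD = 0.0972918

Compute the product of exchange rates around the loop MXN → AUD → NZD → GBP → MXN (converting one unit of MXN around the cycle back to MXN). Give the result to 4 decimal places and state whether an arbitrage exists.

1.0081 (arbitrage exists)

Around MXN → AUD → NZD → GBP → MXN: 1 × 0.0972918 × 0.883676 × 0.509390 ÷ 0.0434447 = 1.008052
Product > 1; profitable direction is MXN → AUD → NZD → GBP → MXN.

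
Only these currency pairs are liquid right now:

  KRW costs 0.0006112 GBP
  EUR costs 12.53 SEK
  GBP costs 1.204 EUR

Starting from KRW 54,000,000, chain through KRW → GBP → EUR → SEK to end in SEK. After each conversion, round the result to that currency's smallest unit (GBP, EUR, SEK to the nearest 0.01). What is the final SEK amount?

SEK 497,914.38

KRW 54,000,000 × 0.0006112 = GBP 33,004.80
GBP 33,004.80 × 1.204 = EUR 39,737.78
EUR 39,737.78 × 12.53 = SEK 497,914.38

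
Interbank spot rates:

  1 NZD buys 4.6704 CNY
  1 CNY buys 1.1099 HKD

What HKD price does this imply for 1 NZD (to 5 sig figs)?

1 NZD × 4.6704 = 4.6704 CNY
4.6704 CNY × 1.1099 = 5.18368 HKD

NZD/HKD = 5.1837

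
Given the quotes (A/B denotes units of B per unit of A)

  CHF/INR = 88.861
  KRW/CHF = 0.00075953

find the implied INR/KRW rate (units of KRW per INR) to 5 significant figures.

INR/KRW = 14.816

1 INR ÷ 88.861 = 0.0112535 CHF
0.0112535 CHF ÷ 0.00075953 = 14.8164 KRW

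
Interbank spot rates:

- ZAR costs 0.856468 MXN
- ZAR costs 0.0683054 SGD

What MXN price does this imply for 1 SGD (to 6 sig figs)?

1 SGD ÷ 0.0683054 = 14.6401 ZAR
14.6401 ZAR × 0.856468 = 12.5388 MXN

SGD/MXN = 12.5388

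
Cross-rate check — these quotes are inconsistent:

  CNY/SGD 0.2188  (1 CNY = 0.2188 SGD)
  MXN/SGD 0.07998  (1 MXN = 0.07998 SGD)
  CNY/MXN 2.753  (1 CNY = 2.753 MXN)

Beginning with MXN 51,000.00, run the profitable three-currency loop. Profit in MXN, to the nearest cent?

Profitable loop is MXN → SGD → CNY → MXN:
MXN 51,000.00 × 0.07998 = SGD 4,078.98
SGD 4,078.98 ÷ 0.2188 = CNY 18,642.50
CNY 18,642.50 × 2.753 = MXN 51,322.82
Profit = MXN 51,322.82 − MXN 51,000.00

Profit: MXN 322.82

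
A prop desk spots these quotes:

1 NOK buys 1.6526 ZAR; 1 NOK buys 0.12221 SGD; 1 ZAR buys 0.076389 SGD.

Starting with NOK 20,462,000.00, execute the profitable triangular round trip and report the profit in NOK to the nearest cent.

Profit: NOK 674,832.67

Profitable loop is NOK → ZAR → SGD → NOK:
NOK 20,462,000.00 × 1.6526 = ZAR 33,815,501.20
ZAR 33,815,501.20 × 0.076389 = SGD 2,583,132.32
SGD 2,583,132.32 ÷ 0.12221 = NOK 21,136,832.67
Profit = NOK 21,136,832.67 − NOK 20,462,000.00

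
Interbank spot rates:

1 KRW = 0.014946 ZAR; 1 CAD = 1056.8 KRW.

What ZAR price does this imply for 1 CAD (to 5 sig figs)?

CAD/ZAR = 15.795

1 CAD × 1056.8 = 1056.8 KRW
1056.8 KRW × 0.014946 = 15.7949 ZAR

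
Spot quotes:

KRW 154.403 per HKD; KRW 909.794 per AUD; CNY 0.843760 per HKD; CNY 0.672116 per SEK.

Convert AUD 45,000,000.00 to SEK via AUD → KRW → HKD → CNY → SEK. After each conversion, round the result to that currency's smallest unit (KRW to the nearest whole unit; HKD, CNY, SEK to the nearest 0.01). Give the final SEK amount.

SEK 332,869,916.28

AUD 45,000,000.00 × 909.794 = KRW 40,940,730,000
KRW 40,940,730,000 ÷ 154.403 = HKD 265,155,016.42
HKD 265,155,016.42 × 0.843760 = CNY 223,727,196.65
CNY 223,727,196.65 ÷ 0.672116 = SEK 332,869,916.28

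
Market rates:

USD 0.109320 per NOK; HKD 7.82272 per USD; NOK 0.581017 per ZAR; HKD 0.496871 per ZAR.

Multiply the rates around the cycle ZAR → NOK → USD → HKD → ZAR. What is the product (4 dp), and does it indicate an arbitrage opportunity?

1.0000 (no arbitrage)

Around ZAR → NOK → USD → HKD → ZAR: 1 × 0.581017 × 0.109320 × 7.82272 ÷ 0.496871 = 1.000006
Product ≈ 1 (deviation 0.001%, within rounding noise).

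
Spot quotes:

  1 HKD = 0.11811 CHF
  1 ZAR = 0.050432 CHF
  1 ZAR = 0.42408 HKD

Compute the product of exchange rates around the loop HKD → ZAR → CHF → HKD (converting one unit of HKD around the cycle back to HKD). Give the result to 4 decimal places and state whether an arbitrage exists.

Around HKD → ZAR → CHF → HKD: 1 ÷ 0.42408 × 0.050432 ÷ 0.11811 = 1.006866
Product > 1; profitable direction is HKD → ZAR → CHF → HKD.

1.0069 (arbitrage exists)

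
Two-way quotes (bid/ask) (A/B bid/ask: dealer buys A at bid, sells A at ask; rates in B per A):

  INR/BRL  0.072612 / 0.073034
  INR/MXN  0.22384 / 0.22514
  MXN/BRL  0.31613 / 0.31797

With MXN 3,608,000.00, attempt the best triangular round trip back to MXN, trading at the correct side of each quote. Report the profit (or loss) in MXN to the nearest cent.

Net profit: MXN 51,621.07

Best loop MXN → INR → BRL → MXN:
MXN 3,608,000.00 ÷ 0.22514 (buy INR at ask) = INR 16,025,584.08
INR 16,025,584.08 × 0.072612 (sell INR at bid) = BRL 1,163,649.71
BRL 1,163,649.71 ÷ 0.31797 (buy MXN at ask) = MXN 3,659,621.07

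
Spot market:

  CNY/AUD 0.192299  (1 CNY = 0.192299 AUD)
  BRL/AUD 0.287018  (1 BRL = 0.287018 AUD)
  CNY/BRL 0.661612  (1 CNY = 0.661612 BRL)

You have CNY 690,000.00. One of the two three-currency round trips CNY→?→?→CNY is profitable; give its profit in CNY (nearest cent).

Profitable loop is CNY → AUD → BRL → CNY:
CNY 690,000.00 × 0.192299 = AUD 132,686.31
AUD 132,686.31 ÷ 0.287018 = BRL 462,292.64
BRL 462,292.64 ÷ 0.661612 = CNY 698,736.79
Profit = CNY 698,736.79 − CNY 690,000.00

Profit: CNY 8,736.79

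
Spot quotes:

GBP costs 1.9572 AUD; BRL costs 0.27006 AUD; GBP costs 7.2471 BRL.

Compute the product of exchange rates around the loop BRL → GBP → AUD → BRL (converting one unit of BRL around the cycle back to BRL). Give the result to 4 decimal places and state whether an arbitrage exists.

Around BRL → GBP → AUD → BRL: 1 ÷ 7.2471 × 1.9572 ÷ 0.27006 = 1.000025
Product ≈ 1 (deviation 0.002%, within rounding noise).

1.0000 (no arbitrage)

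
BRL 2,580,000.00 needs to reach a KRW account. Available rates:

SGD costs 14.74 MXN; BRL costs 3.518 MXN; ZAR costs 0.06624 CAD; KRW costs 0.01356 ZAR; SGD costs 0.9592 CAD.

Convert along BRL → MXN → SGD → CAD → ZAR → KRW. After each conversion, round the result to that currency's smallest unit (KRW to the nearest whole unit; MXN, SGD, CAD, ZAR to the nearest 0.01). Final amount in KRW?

KRW 657,577,912

BRL 2,580,000.00 × 3.518 = MXN 9,076,440.00
MXN 9,076,440.00 ÷ 14.74 = SGD 615,769.34
SGD 615,769.34 × 0.9592 = CAD 590,645.95
CAD 590,645.95 ÷ 0.06624 = ZAR 8,916,756.49
ZAR 8,916,756.49 ÷ 0.01356 = KRW 657,577,912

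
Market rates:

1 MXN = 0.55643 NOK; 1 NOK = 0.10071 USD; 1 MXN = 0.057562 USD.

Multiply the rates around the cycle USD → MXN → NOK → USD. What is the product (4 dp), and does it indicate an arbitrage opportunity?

0.9735 (arbitrage exists)

Around USD → MXN → NOK → USD: 1 ÷ 0.057562 × 0.55643 × 0.10071 = 0.973525
Product < 1; profitable direction is USD → NOK → MXN → USD.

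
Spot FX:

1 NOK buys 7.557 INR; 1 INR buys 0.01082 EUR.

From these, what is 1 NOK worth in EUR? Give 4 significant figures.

NOK/EUR = 0.08177

1 NOK × 7.557 = 7.557 INR
7.557 INR × 0.01082 = 0.0817667 EUR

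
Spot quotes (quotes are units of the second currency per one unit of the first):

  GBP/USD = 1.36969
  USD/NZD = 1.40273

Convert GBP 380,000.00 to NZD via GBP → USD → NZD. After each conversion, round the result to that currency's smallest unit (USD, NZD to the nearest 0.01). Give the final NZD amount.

NZD 730,096.00

GBP 380,000.00 × 1.36969 = USD 520,482.20
USD 520,482.20 × 1.40273 = NZD 730,096.00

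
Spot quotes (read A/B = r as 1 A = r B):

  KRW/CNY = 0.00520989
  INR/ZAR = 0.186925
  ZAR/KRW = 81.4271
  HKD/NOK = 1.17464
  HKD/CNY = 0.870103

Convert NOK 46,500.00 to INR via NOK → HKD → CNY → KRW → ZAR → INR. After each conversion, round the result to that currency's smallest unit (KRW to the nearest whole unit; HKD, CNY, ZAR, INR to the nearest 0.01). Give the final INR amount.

INR 434,364.16

NOK 46,500.00 ÷ 1.17464 = HKD 39,586.60
HKD 39,586.60 × 0.870103 = CNY 34,444.42
CNY 34,444.42 ÷ 0.00520989 = KRW 6,611,353
KRW 6,611,353 ÷ 81.4271 = ZAR 81,193.52
ZAR 81,193.52 ÷ 0.186925 = INR 434,364.16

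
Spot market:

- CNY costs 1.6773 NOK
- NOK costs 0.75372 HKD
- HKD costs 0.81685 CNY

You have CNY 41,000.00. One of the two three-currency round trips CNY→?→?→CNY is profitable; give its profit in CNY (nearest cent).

Profit: CNY 1,339.62

Profitable loop is CNY → NOK → HKD → CNY:
CNY 41,000.00 × 1.6773 = NOK 68,769.30
NOK 68,769.30 × 0.75372 = HKD 51,832.80
HKD 51,832.80 × 0.81685 = CNY 42,339.62
Profit = CNY 42,339.62 − CNY 41,000.00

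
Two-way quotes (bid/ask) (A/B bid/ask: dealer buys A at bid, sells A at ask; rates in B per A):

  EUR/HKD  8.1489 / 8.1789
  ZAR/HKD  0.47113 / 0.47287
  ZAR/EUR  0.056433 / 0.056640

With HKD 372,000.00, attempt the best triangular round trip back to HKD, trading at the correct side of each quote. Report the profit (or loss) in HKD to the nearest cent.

Net profit: HKD 6,325.45

Best loop HKD → EUR → ZAR → HKD:
HKD 372,000.00 ÷ 8.1789 (buy EUR at ask) = EUR 45,482.89
EUR 45,482.89 ÷ 0.056640 (buy ZAR at ask) = ZAR 803,017.11
ZAR 803,017.11 × 0.47113 (sell ZAR at bid) = HKD 378,325.45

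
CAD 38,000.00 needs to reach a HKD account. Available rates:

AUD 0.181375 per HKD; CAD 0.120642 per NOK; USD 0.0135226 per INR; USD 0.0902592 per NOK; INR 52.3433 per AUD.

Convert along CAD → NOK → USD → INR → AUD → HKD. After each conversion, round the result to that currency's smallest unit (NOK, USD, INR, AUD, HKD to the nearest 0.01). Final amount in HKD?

CAD 38,000.00 ÷ 0.120642 = NOK 314,981.52
NOK 314,981.52 × 0.0902592 = USD 28,429.98
USD 28,429.98 ÷ 0.0135226 = INR 2,102,404.86
INR 2,102,404.86 ÷ 52.3433 = AUD 40,165.69
AUD 40,165.69 ÷ 0.181375 = HKD 221,451.08

HKD 221,451.08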